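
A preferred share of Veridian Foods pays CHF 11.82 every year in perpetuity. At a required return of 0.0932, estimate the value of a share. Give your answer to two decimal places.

CHF 126.82

Zero-growth DDM (perpetuity): P₀ = D/r = 11.82 / 0.0932 = 126.8240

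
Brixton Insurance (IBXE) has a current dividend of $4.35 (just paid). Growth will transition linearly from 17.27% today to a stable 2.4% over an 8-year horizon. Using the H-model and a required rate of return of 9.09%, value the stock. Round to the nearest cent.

$105.26

H-model: P₀ = D₀[(1+g_L) + H(g_S−g_L)]/(r−g_L), with H = 8/2 = 4.
P₀ = 4.35 × [(1+0.024) + 4×(0.1727−0.024)] / (0.0909−0.024)
   = 4.35 × 1.6188 / 0.0669 = 105.2583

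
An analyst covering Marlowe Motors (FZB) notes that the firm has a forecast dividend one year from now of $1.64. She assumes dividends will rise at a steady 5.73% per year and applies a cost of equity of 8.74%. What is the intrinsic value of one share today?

Gordon growth model: P₀ = D₁/(r − g), with D₁ = 1.64 given directly.
P₀ = 1.6400 / (0.0874 − 0.0573) = 1.6400 / 0.0301 = 54.4850

$54.49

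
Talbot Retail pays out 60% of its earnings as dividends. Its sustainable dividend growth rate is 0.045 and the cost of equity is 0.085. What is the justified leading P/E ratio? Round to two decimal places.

Justified leading P/E = b/(r−g) = 0.60/(0.085−0.045) = 15.0000

15.00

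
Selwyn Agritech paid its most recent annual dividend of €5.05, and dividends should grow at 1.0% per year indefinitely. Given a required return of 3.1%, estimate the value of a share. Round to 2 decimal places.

€242.88

Gordon growth model: P₀ = D₁/(r − g). D₁ = 5.05 × (1 + 0.01) = 5.1005.
P₀ = 5.1005 / (0.031 − 0.01) = 5.1005 / 0.021 = 242.8810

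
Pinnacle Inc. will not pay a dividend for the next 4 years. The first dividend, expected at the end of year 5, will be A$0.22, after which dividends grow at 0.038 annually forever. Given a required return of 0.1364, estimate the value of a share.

Deferred-dividend DDM. At t=4 the remaining stream is a growing perpetuity with first payment D_5 = 0.22.
V_4 = D_5/(r−g) = 0.22/(0.1364−0.038) = 2.2358
P₀ = V_4/(1+r)^4 = 2.2358/(1+0.1364)^4 = 1.3406

A$1.34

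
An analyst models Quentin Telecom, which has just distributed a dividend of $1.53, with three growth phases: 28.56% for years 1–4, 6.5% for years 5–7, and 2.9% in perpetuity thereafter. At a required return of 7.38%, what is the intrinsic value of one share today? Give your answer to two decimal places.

$89.51

Three-stage DDM. Project D₁…D_7; terminal Gordon value at t=7 with g = 0.029; discount at r = 0.0738.
D_1 = 1.9670
D_2 = 2.5287
D_3 = 3.2509
D_4 = 4.1794
D_5 = 4.4511
D_6 = 4.7404
D_7 = 5.0485
TV_7 = 5.1949/(0.0738−0.029) = 115.9581
P₀ = Σ Dₜ/(1+r)ᵗ + TV_7/(1+r)^7 = 89.5139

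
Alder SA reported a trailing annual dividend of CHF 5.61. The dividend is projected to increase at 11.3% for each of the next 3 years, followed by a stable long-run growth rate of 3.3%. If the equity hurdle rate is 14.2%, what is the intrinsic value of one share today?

CHF 65.21

Two-stage DDM. Project D₁…D_3 at 0.113, terminal growth 0.033, discount at r = 0.142.
D_1 = 6.2439
D_2 = 6.9495
D_3 = 7.7348
Terminal value at t=3: TV = D_4/(r−g) = 7.9900/(0.142−0.033) = 73.3031
P₀ = 6.2439/(1+0.142)^1 + 6.9495/(1+0.142)^2 + 7.7348/(1+0.142)^3 + 73.3031/(1+0.142)^3 = 65.2076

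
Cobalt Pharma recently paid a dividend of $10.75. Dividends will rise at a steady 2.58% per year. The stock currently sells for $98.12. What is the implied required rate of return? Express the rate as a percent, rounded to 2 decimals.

13.82%

Rearranging the constant-growth DDM: r = D₁/P₀ + g.
D₁ = 10.75 × (1 + 0.0258) = 11.0274.
r = 11.0274 / 98.12 + 0.0258 = 0.11239 + 0.0258 = 0.13819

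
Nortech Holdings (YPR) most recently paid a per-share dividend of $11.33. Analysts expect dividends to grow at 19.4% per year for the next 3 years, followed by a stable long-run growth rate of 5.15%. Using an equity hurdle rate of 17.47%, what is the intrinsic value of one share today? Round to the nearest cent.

Two-stage DDM. Project D₁…D_3 at 0.194, terminal growth 0.0515, discount at r = 0.1747.
D_1 = 13.5280
D_2 = 16.1525
D_3 = 19.2860
Terminal value at t=3: TV = D_4/(r−g) = 20.2793/(0.1747−0.0515) = 164.6044
P₀ = 13.5280/(1+0.1747)^1 + 16.1525/(1+0.1747)^2 + 19.2860/(1+0.1747)^3 + 164.6044/(1+0.1747)^3 = 136.6646

$136.66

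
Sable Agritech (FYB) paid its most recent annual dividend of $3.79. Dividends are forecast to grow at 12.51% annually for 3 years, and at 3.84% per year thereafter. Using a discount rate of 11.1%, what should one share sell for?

Two-stage DDM. Project D₁…D_3 at 0.1251, terminal growth 0.0384, discount at r = 0.111.
D_1 = 4.2641
D_2 = 4.7976
D_3 = 5.3977
Terminal value at t=3: TV = D_4/(r−g) = 5.6050/(0.111−0.0384) = 77.2041
P₀ = 4.2641/(1+0.111)^1 + 4.7976/(1+0.111)^2 + 5.3977/(1+0.111)^3 + 77.2041/(1+0.111)^3 = 67.9598

$67.96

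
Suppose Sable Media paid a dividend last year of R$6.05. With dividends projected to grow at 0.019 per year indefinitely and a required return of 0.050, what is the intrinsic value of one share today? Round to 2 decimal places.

Gordon growth model: P₀ = D₁/(r − g). D₁ = 6.05 × (1 + 0.019) = 6.1649.
P₀ = 6.1649 / (0.05 − 0.019) = 6.1649 / 0.031 = 198.8694

R$198.87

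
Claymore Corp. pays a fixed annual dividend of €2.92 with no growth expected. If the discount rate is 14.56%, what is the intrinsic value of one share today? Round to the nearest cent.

€20.05

Zero-growth DDM (perpetuity): P₀ = D/r = 2.92 / 0.1456 = 20.0549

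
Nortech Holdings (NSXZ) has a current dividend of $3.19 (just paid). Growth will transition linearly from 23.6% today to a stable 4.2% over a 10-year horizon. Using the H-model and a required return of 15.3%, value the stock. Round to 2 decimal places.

$57.82

H-model: P₀ = D₀[(1+g_L) + H(g_S−g_L)]/(r−g_L), with H = 10/2 = 5.
P₀ = 3.19 × [(1+0.042) + 5×(0.236−0.042)] / (0.153−0.042)
   = 3.19 × 2.0120 / 0.111 = 57.8223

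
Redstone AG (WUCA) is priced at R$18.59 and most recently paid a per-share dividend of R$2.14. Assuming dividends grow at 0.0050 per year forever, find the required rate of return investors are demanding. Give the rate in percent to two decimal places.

12.07%

Rearranging the constant-growth DDM: r = D₁/P₀ + g.
D₁ = 2.14 × (1 + 0.005) = 2.1507.
r = 2.1507 / 18.59 + 0.005 = 0.11569 + 0.005 = 0.12069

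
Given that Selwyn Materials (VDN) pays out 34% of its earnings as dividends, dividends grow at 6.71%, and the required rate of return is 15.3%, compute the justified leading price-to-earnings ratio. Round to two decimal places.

3.96

Justified leading P/E = b/(r−g) = 0.34/(0.153−0.0671) = 3.9581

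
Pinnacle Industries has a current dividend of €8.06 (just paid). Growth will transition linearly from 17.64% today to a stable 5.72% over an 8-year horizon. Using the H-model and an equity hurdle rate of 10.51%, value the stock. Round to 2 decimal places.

€258.12

H-model: P₀ = D₀[(1+g_L) + H(g_S−g_L)]/(r−g_L), with H = 8/2 = 4.
P₀ = 8.06 × [(1+0.0572) + 4×(0.1764−0.0572)] / (0.1051−0.0572)
   = 8.06 × 1.5340 / 0.0479 = 258.1219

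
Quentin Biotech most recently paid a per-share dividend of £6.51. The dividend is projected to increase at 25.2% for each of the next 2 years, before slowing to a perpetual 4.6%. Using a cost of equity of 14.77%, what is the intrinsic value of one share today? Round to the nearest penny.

Two-stage DDM. Project D₁…D_2 at 0.252, terminal growth 0.046, discount at r = 0.1477.
D_1 = 8.1505
D_2 = 10.2045
Terminal value at t=2: TV = D_3/(r−g) = 10.6739/(0.1477−0.046) = 104.9543
P₀ = 8.1505/(1+0.1477)^1 + 10.2045/(1+0.1477)^2 + 104.9543/(1+0.1477)^2 = 94.5276

£94.53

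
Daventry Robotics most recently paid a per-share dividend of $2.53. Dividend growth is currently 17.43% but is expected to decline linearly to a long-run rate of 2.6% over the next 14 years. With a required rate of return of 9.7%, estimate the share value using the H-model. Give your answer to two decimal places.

H-model: P₀ = D₀[(1+g_L) + H(g_S−g_L)]/(r−g_L), with H = 14/2 = 7.
P₀ = 2.53 × [(1+0.026) + 7×(0.1743−0.026)] / (0.097−0.026)
   = 2.53 × 2.0641 / 0.071 = 73.5517

$73.55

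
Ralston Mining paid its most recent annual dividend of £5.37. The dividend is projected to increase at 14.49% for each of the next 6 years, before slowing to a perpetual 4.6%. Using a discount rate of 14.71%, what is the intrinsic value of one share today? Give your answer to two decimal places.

£86.93

Two-stage DDM. Project D₁…D_6 at 0.1449, terminal growth 0.046, discount at r = 0.1471.
D_1 = 6.1481
D_2 = 7.0390
D_3 = 8.0589
D_4 = 9.2267
D_5 = 10.5636
D_6 = 12.0943
Terminal value at t=6: TV = D_7/(r−g) = 12.6506/(0.1471−0.046) = 125.1296
P₀ = 6.1481/(1+0.1471)^1 + 7.0390/(1+0.1471)^2 + 8.0589/(1+0.1471)^3 + 9.2267/(1+0.1471)^4 + 10.5636/(1+0.1471)^5 + 12.0943/(1+0.1471)^6 + 125.1296/(1+0.1471)^6 = 86.9272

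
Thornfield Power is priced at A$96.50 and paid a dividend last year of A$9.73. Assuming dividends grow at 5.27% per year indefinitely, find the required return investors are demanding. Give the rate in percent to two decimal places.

15.88%

Rearranging the constant-growth DDM: r = D₁/P₀ + g.
D₁ = 9.73 × (1 + 0.0527) = 10.2428.
r = 10.2428 / 96.50 + 0.0527 = 0.10614 + 0.0527 = 0.15884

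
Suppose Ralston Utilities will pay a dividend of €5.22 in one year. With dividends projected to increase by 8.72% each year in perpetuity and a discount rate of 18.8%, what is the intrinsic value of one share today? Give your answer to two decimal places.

€51.79

Gordon growth model: P₀ = D₁/(r − g), with D₁ = 5.22 given directly.
P₀ = 5.2200 / (0.188 − 0.0872) = 5.2200 / 0.1008 = 51.7857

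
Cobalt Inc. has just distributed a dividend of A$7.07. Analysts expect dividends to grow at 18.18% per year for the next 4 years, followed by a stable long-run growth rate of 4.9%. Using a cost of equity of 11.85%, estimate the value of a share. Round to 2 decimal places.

A$165.51

Two-stage DDM. Project D₁…D_4 at 0.1818, terminal growth 0.049, discount at r = 0.1185.
D_1 = 8.3553
D_2 = 9.8743
D_3 = 11.6695
D_4 = 13.7910
Terminal value at t=4: TV = D_5/(r−g) = 14.4667/(0.1185−0.049) = 208.1546
P₀ = 8.3553/(1+0.1185)^1 + 9.8743/(1+0.1185)^2 + 11.6695/(1+0.1185)^3 + 13.7910/(1+0.1185)^4 + 208.1546/(1+0.1185)^4 = 165.5112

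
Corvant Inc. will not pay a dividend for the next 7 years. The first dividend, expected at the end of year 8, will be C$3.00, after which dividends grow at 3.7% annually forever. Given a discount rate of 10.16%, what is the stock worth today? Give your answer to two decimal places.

C$23.59

Deferred-dividend DDM. At t=7 the remaining stream is a growing perpetuity with first payment D_8 = 3.00.
V_7 = D_8/(r−g) = 3.00/(0.1016−0.037) = 46.4396
P₀ = V_7/(1+r)^7 = 46.4396/(1+0.1016)^7 = 23.5896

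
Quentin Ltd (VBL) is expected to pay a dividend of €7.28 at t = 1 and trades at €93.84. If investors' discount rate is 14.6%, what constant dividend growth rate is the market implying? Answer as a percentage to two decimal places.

From P₀ = D₁/(r − g), the implied growth is g = r − D₁/P₀.
g = 0.146 − 7.28/93.84 = 0.146 − 0.07758 = 0.06842

6.84%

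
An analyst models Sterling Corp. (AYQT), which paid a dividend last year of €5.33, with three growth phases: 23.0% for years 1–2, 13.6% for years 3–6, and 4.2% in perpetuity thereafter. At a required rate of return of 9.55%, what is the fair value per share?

€193.48

Three-stage DDM. Project D₁…D_6; terminal Gordon value at t=6 with g = 0.042; discount at r = 0.0955.
D_1 = 6.5559
D_2 = 8.0638
D_3 = 9.1604
D_4 = 10.4062
D_5 = 11.8215
D_6 = 13.4292
TV_6 = 13.9932/(0.0955−0.042) = 261.5560
P₀ = Σ Dₜ/(1+r)ᵗ + TV_6/(1+r)^6 = 193.4755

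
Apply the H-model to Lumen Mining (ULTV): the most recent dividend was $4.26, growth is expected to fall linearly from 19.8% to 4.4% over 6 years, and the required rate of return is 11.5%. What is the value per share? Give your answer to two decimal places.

H-model: P₀ = D₀[(1+g_L) + H(g_S−g_L)]/(r−g_L), with H = 6/2 = 3.
P₀ = 4.26 × [(1+0.044) + 3×(0.198−0.044)] / (0.115−0.044)
   = 4.26 × 1.5060 / 0.071 = 90.3600

$90.36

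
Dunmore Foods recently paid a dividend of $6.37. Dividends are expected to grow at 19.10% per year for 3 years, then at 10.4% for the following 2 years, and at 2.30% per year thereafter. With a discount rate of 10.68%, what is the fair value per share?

$134.39

Three-stage DDM. Project D₁…D_5; terminal Gordon value at t=5 with g = 0.023; discount at r = 0.1068.
D_1 = 7.5867
D_2 = 9.0357
D_3 = 10.7615
D_4 = 11.8807
D_5 = 13.1163
TV_5 = 13.4180/(0.1068−0.023) = 160.1196
P₀ = Σ Dₜ/(1+r)ᵗ + TV_5/(1+r)^5 = 134.3869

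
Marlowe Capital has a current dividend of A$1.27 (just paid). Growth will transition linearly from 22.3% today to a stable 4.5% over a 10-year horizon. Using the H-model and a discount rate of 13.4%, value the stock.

A$27.61

H-model: P₀ = D₀[(1+g_L) + H(g_S−g_L)]/(r−g_L), with H = 10/2 = 5.
P₀ = 1.27 × [(1+0.045) + 5×(0.223−0.045)] / (0.134−0.045)
   = 1.27 × 1.9350 / 0.089 = 27.6118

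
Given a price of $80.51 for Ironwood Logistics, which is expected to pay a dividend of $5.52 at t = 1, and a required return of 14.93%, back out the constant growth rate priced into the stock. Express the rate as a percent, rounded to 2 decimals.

8.07%

From P₀ = D₁/(r − g), the implied growth is g = r − D₁/P₀.
g = 0.1493 − 5.52/80.51 = 0.1493 − 0.06856 = 0.08074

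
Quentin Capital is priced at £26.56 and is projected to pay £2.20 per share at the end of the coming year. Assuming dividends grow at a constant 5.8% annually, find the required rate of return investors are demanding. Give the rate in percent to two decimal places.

14.08%

Rearranging the constant-growth DDM: r = D₁/P₀ + g.
r = 2.2000 / 26.56 + 0.058 = 0.08283 + 0.058 = 0.14083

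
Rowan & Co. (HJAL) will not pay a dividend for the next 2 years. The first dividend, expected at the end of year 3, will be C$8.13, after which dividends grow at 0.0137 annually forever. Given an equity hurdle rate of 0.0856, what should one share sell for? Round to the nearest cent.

C$95.94

Deferred-dividend DDM. At t=2 the remaining stream is a growing perpetuity with first payment D_3 = 8.13.
V_2 = D_3/(r−g) = 8.13/(0.0856−0.0137) = 113.0737
P₀ = V_2/(1+r)^2 = 113.0737/(1+0.0856)^2 = 95.9449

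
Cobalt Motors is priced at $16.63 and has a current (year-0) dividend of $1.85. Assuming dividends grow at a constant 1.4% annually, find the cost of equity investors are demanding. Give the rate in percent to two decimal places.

Rearranging the constant-growth DDM: r = D₁/P₀ + g.
D₁ = 1.85 × (1 + 0.014) = 1.8759.
r = 1.8759 / 16.63 + 0.014 = 0.11280 + 0.014 = 0.12680

12.68%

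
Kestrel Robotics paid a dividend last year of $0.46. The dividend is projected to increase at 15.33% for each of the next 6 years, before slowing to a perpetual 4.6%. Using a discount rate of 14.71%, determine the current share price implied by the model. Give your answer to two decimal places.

Two-stage DDM. Project D₁…D_6 at 0.1533, terminal growth 0.046, discount at r = 0.1471.
D_1 = 0.5305
D_2 = 0.6118
D_3 = 0.7056
D_4 = 0.8138
D_5 = 0.9386
D_6 = 1.0825
Terminal value at t=6: TV = D_7/(r−g) = 1.1323/(0.1471−0.046) = 11.1993
P₀ = 0.5305/(1+0.1471)^1 + 0.6118/(1+0.1471)^2 + 0.7056/(1+0.1471)^3 + 0.8138/(1+0.1471)^4 + 0.9386/(1+0.1471)^5 + 1.0825/(1+0.1471)^6 + 11.1993/(1+0.1471)^6 = 7.7284

$7.73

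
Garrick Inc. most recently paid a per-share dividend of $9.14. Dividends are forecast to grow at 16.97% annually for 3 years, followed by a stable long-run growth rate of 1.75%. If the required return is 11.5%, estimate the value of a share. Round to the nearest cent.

Two-stage DDM. Project D₁…D_3 at 0.1697, terminal growth 0.0175, discount at r = 0.115.
D_1 = 10.6911
D_2 = 12.5053
D_3 = 14.6275
Terminal value at t=3: TV = D_4/(r−g) = 14.8835/(0.115−0.0175) = 152.6509
P₀ = 10.6911/(1+0.115)^1 + 12.5053/(1+0.115)^2 + 14.6275/(1+0.115)^3 + 152.6509/(1+0.115)^3 = 140.3216

$140.32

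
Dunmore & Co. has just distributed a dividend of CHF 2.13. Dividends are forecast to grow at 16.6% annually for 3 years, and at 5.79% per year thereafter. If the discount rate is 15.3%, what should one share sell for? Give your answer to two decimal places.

Two-stage DDM. Project D₁…D_3 at 0.166, terminal growth 0.0579, discount at r = 0.153.
D_1 = 2.4836
D_2 = 2.8959
D_3 = 3.3766
Terminal value at t=3: TV = D_4/(r−g) = 3.5721/(0.153−0.0579) = 37.5612
P₀ = 2.4836/(1+0.153)^1 + 2.8959/(1+0.153)^2 + 3.3766/(1+0.153)^3 + 37.5612/(1+0.153)^3 = 31.0400

CHF 31.04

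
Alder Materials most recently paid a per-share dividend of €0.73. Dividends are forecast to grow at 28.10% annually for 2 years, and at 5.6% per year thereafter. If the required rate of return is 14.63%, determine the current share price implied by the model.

Two-stage DDM. Project D₁…D_2 at 0.281, terminal growth 0.056, discount at r = 0.1463.
D_1 = 0.9351
D_2 = 1.1979
Terminal value at t=2: TV = D_3/(r−g) = 1.2650/(0.1463−0.056) = 14.0087
P₀ = 0.9351/(1+0.1463)^1 + 1.1979/(1+0.1463)^2 + 14.0087/(1+0.1463)^2 = 12.3885

€12.39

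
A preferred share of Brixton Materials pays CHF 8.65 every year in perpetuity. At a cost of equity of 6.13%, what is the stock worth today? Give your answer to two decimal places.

CHF 141.11

Zero-growth DDM (perpetuity): P₀ = D/r = 8.65 / 0.0613 = 141.1093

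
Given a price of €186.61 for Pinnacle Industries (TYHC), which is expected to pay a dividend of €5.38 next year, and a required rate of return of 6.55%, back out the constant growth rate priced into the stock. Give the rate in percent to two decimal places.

3.67%

From P₀ = D₁/(r − g), the implied growth is g = r − D₁/P₀.
g = 0.0655 − 5.38/186.61 = 0.0655 − 0.02883 = 0.03667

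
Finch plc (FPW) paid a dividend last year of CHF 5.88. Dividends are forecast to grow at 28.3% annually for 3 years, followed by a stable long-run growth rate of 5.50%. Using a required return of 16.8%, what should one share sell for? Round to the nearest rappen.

Two-stage DDM. Project D₁…D_3 at 0.283, terminal growth 0.055, discount at r = 0.168.
D_1 = 7.5440
D_2 = 9.6790
D_3 = 12.4182
Terminal value at t=3: TV = D_4/(r−g) = 13.1012/(0.168−0.055) = 115.9395
P₀ = 7.5440/(1+0.168)^1 + 9.6790/(1+0.168)^2 + 12.4182/(1+0.168)^3 + 115.9395/(1+0.168)^3 = 94.1089

CHF 94.11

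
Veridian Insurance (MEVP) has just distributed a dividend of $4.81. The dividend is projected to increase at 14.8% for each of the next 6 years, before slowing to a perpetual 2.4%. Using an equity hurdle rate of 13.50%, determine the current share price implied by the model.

$77.55

Two-stage DDM. Project D₁…D_6 at 0.148, terminal growth 0.024, discount at r = 0.135.
D_1 = 5.5219
D_2 = 6.3391
D_3 = 7.2773
D_4 = 8.3543
D_5 = 9.5908
D_6 = 11.0102
Terminal value at t=6: TV = D_7/(r−g) = 11.2745/(0.135−0.024) = 101.5719
P₀ = 5.5219/(1+0.135)^1 + 6.3391/(1+0.135)^2 + 7.2773/(1+0.135)^3 + 8.3543/(1+0.135)^4 + 9.5908/(1+0.135)^5 + 11.0102/(1+0.135)^6 + 101.5719/(1+0.135)^6 = 77.5507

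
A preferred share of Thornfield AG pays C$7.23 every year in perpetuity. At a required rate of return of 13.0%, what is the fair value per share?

C$55.62

Zero-growth DDM (perpetuity): P₀ = D/r = 7.23 / 0.13 = 55.6154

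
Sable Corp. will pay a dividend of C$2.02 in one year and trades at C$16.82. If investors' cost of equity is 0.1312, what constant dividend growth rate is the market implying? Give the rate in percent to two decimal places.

From P₀ = D₁/(r − g), the implied growth is g = r − D₁/P₀.
g = 0.1312 − 2.02/16.82 = 0.1312 − 0.12010 = 0.01110

1.11%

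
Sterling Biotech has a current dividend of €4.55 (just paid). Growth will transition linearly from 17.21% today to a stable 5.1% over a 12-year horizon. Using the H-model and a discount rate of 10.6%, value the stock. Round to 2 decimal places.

H-model: P₀ = D₀[(1+g_L) + H(g_S−g_L)]/(r−g_L), with H = 12/2 = 6.
P₀ = 4.55 × [(1+0.051) + 6×(0.1721−0.051)] / (0.106−0.051)
   = 4.55 × 1.7776 / 0.055 = 147.0560

€147.06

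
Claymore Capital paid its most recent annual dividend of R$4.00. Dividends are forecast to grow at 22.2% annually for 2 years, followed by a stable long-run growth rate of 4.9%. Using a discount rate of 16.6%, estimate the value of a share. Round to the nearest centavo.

R$47.98

Two-stage DDM. Project D₁…D_2 at 0.222, terminal growth 0.049, discount at r = 0.166.
D_1 = 4.8880
D_2 = 5.9731
Terminal value at t=2: TV = D_3/(r−g) = 6.2658/(0.166−0.049) = 53.5540
P₀ = 4.8880/(1+0.166)^1 + 5.9731/(1+0.166)^2 + 53.5540/(1+0.166)^2 = 47.9764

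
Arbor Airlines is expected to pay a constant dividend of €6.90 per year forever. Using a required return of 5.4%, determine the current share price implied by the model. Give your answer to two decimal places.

Zero-growth DDM (perpetuity): P₀ = D/r = 6.90 / 0.054 = 127.7778

€127.78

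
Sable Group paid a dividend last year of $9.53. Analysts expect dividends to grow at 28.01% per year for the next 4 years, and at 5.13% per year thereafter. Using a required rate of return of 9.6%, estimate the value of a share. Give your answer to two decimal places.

$474.16

Two-stage DDM. Project D₁…D_4 at 0.2801, terminal growth 0.0513, discount at r = 0.096.
D_1 = 12.1994
D_2 = 15.6164
D_3 = 19.9905
D_4 = 25.5899
Terminal value at t=4: TV = D_5/(r−g) = 26.9027/(0.096−0.0513) = 601.8491
P₀ = 12.1994/(1+0.096)^1 + 15.6164/(1+0.096)^2 + 19.9905/(1+0.096)^3 + 25.5899/(1+0.096)^4 + 601.8491/(1+0.096)^4 = 474.1553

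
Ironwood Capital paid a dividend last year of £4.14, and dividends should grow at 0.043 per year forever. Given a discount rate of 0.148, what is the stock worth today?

Gordon growth model: P₀ = D₁/(r − g). D₁ = 4.14 × (1 + 0.043) = 4.3180.
P₀ = 4.3180 / (0.148 − 0.043) = 4.3180 / 0.105 = 41.1240

£41.12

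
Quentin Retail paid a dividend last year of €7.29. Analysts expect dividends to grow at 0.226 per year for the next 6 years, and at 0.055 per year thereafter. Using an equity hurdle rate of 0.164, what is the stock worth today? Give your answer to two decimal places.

Two-stage DDM. Project D₁…D_6 at 0.226, terminal growth 0.055, discount at r = 0.164.
D_1 = 8.9375
D_2 = 10.9574
D_3 = 13.4338
D_4 = 16.4698
D_5 = 20.1920
D_6 = 24.7554
Terminal value at t=6: TV = D_7/(r−g) = 26.1170/(0.164−0.055) = 239.6052
P₀ = 8.9375/(1+0.164)^1 + 10.9574/(1+0.164)^2 + 13.4338/(1+0.164)^3 + 16.4698/(1+0.164)^4 + 20.1920/(1+0.164)^5 + 24.7554/(1+0.164)^6 + 239.6052/(1+0.164)^6 = 148.9917

€148.99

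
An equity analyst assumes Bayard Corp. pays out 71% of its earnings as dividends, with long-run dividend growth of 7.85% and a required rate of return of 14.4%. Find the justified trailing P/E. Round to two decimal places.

Justified trailing P/E = b(1+g)/(r−g) = 0.71×(1+0.0785)/(0.144−0.0785) = 11.6906

11.69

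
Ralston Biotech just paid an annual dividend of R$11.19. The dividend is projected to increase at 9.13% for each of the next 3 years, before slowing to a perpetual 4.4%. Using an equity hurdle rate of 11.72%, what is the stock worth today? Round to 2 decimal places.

Two-stage DDM. Project D₁…D_3 at 0.0913, terminal growth 0.044, discount at r = 0.1172.
D_1 = 12.2116
D_2 = 13.3266
D_3 = 14.5433
Terminal value at t=3: TV = D_4/(r−g) = 15.1832/(0.1172−0.044) = 207.4206
P₀ = 12.2116/(1+0.1172)^1 + 13.3266/(1+0.1172)^2 + 14.5433/(1+0.1172)^3 + 207.4206/(1+0.1172)^3 = 180.7882

R$180.79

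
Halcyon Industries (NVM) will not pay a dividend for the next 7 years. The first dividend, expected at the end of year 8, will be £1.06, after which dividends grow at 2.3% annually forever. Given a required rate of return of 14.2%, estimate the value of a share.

£3.52

Deferred-dividend DDM. At t=7 the remaining stream is a growing perpetuity with first payment D_8 = 1.06.
V_7 = D_8/(r−g) = 1.06/(0.142−0.023) = 8.9076
P₀ = V_7/(1+r)^7 = 8.9076/(1+0.142)^7 = 3.5164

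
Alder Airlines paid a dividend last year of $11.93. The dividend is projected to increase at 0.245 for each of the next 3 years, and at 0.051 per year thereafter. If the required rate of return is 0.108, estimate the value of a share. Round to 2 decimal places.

Two-stage DDM. Project D₁…D_3 at 0.245, terminal growth 0.051, discount at r = 0.108.
D_1 = 14.8529
D_2 = 18.4918
D_3 = 23.0223
Terminal value at t=3: TV = D_4/(r−g) = 24.1964/(0.108−0.051) = 424.4987
P₀ = 14.8529/(1+0.108)^1 + 18.4918/(1+0.108)^2 + 23.0223/(1+0.108)^3 + 424.4987/(1+0.108)^3 = 357.4663

$357.47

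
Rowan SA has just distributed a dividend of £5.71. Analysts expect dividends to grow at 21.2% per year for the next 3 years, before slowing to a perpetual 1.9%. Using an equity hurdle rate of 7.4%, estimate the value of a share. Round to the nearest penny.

£173.96

Two-stage DDM. Project D₁…D_3 at 0.212, terminal growth 0.019, discount at r = 0.074.
D_1 = 6.9205
D_2 = 8.3877
D_3 = 10.1659
Terminal value at t=3: TV = D_4/(r−g) = 10.3590/(0.074−0.019) = 188.3456
P₀ = 6.9205/(1+0.074)^1 + 8.3877/(1+0.074)^2 + 10.1659/(1+0.074)^3 + 188.3456/(1+0.074)^3 = 173.9560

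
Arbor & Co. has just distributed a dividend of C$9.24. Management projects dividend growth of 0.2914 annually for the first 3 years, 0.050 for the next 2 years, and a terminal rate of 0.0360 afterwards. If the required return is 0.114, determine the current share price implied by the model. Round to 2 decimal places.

C$233.73

Three-stage DDM. Project D₁…D_5; terminal Gordon value at t=5 with g = 0.036; discount at r = 0.114.
D_1 = 11.9325
D_2 = 15.4097
D_3 = 19.9001
D_4 = 20.8951
D_5 = 21.9398
TV_5 = 22.7296/(0.114−0.036) = 291.4057
P₀ = Σ Dₜ/(1+r)ᵗ + TV_5/(1+r)^5 = 233.7315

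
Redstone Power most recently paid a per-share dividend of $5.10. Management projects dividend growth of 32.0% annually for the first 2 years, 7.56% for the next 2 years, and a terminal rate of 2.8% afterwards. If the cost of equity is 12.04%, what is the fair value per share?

$98.99

Three-stage DDM. Project D₁…D_4; terminal Gordon value at t=4 with g = 0.028; discount at r = 0.1204.
D_1 = 6.7320
D_2 = 8.8862
D_3 = 9.5580
D_4 = 10.2806
TV_4 = 10.5685/(0.1204−0.028) = 114.3775
P₀ = Σ Dₜ/(1+r)ᵗ + TV_4/(1+r)^4 = 98.9930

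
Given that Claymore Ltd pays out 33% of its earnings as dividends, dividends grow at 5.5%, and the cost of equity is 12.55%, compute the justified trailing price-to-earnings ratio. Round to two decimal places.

4.94

Justified trailing P/E = b(1+g)/(r−g) = 0.33×(1+0.055)/(0.1255−0.055) = 4.9383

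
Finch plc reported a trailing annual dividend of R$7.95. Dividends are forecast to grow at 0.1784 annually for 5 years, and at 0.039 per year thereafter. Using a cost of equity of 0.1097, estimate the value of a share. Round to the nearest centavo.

R$205.53

Two-stage DDM. Project D₁…D_5 at 0.1784, terminal growth 0.039, discount at r = 0.1097.
D_1 = 9.3683
D_2 = 11.0396
D_3 = 13.0090
D_4 = 15.3299
D_5 = 18.0647
Terminal value at t=5: TV = D_6/(r−g) = 18.7692/(0.1097−0.039) = 265.4770
P₀ = 9.3683/(1+0.1097)^1 + 11.0396/(1+0.1097)^2 + 13.0090/(1+0.1097)^3 + 15.3299/(1+0.1097)^4 + 18.0647/(1+0.1097)^5 + 265.4770/(1+0.1097)^5 = 205.5318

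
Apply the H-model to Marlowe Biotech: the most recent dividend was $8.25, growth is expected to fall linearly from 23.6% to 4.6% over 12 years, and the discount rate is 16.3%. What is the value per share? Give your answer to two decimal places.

$154.14

H-model: P₀ = D₀[(1+g_L) + H(g_S−g_L)]/(r−g_L), with H = 12/2 = 6.
P₀ = 8.25 × [(1+0.046) + 6×(0.236−0.046)] / (0.163−0.046)
   = 8.25 × 2.1860 / 0.117 = 154.1410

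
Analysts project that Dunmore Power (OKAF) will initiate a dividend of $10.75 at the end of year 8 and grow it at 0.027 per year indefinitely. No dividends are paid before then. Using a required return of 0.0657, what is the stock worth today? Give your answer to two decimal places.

Deferred-dividend DDM. At t=7 the remaining stream is a growing perpetuity with first payment D_8 = 10.75.
V_7 = D_8/(r−g) = 10.75/(0.0657−0.027) = 277.7778
P₀ = V_7/(1+r)^7 = 277.7778/(1+0.0657)^7 = 177.9315

$177.93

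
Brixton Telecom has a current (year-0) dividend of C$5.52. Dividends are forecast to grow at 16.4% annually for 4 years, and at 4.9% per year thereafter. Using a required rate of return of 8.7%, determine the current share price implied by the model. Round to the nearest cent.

Two-stage DDM. Project D₁…D_4 at 0.164, terminal growth 0.049, discount at r = 0.087.
D_1 = 6.4253
D_2 = 7.4790
D_3 = 8.7056
D_4 = 10.1333
Terminal value at t=4: TV = D_5/(r−g) = 10.6298/(0.087−0.049) = 279.7325
P₀ = 6.4253/(1+0.087)^1 + 7.4790/(1+0.087)^2 + 8.7056/(1+0.087)^3 + 10.1333/(1+0.087)^4 + 279.7325/(1+0.087)^4 = 226.6435

C$226.64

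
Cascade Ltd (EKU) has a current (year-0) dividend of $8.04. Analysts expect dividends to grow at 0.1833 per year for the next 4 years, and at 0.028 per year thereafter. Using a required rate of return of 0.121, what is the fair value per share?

Two-stage DDM. Project D₁…D_4 at 0.1833, terminal growth 0.028, discount at r = 0.121.
D_1 = 9.5137
D_2 = 11.2576
D_3 = 13.3211
D_4 = 15.7629
Terminal value at t=4: TV = D_5/(r−g) = 16.2042/(0.121−0.028) = 174.2391
P₀ = 9.5137/(1+0.121)^1 + 11.2576/(1+0.121)^2 + 13.3211/(1+0.121)^3 + 15.7629/(1+0.121)^4 + 174.2391/(1+0.121)^4 = 147.2211

$147.22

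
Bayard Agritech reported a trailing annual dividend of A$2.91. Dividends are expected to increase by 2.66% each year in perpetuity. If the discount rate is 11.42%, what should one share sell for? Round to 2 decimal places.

Gordon growth model: P₀ = D₁/(r − g). D₁ = 2.91 × (1 + 0.0266) = 2.9874.
P₀ = 2.9874 / (0.1142 − 0.0266) = 2.9874 / 0.0876 = 34.1028

A$34.10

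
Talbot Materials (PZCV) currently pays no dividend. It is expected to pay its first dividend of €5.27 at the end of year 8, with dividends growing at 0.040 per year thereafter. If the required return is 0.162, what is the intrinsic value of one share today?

Deferred-dividend DDM. At t=7 the remaining stream is a growing perpetuity with first payment D_8 = 5.27.
V_7 = D_8/(r−g) = 5.27/(0.162−0.04) = 43.1967
P₀ = V_7/(1+r)^7 = 43.1967/(1+0.162)^7 = 15.1011

€15.10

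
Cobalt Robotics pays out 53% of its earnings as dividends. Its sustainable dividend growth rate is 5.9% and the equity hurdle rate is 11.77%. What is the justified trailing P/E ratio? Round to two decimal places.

9.56

Justified trailing P/E = b(1+g)/(r−g) = 0.53×(1+0.059)/(0.1177−0.059) = 9.5617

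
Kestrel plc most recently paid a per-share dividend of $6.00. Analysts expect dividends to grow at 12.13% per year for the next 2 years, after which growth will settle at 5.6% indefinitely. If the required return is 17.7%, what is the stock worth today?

$58.69

Two-stage DDM. Project D₁…D_2 at 0.1213, terminal growth 0.056, discount at r = 0.177.
D_1 = 6.7278
D_2 = 7.5439
Terminal value at t=2: TV = D_3/(r−g) = 7.9663/(0.177−0.056) = 65.8375
P₀ = 6.7278/(1+0.177)^1 + 7.5439/(1+0.177)^2 + 65.8375/(1+0.177)^2 = 58.6864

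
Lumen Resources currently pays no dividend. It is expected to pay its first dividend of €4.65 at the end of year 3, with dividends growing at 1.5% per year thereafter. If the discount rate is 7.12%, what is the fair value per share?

Deferred-dividend DDM. At t=2 the remaining stream is a growing perpetuity with first payment D_3 = 4.65.
V_2 = D_3/(r−g) = 4.65/(0.0712−0.015) = 82.7402
P₀ = V_2/(1+r)^2 = 82.7402/(1+0.0712)^2 = 72.1067

€72.11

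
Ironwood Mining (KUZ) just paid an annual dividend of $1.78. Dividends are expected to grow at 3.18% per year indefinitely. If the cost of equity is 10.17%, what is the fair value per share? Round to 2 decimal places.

$26.27

Gordon growth model: P₀ = D₁/(r − g). D₁ = 1.78 × (1 + 0.0318) = 1.8366.
P₀ = 1.8366 / (0.1017 − 0.0318) = 1.8366 / 0.0699 = 26.2747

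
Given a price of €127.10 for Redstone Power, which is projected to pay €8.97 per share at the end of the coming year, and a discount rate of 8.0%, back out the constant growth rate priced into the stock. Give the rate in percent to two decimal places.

0.94%

From P₀ = D₁/(r − g), the implied growth is g = r − D₁/P₀.
g = 0.08 − 8.97/127.10 = 0.08 − 0.07057 = 0.00943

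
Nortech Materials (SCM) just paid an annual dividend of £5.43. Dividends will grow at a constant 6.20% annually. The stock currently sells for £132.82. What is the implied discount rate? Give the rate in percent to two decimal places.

Rearranging the constant-growth DDM: r = D₁/P₀ + g.
D₁ = 5.43 × (1 + 0.062) = 5.7667.
r = 5.7667 / 132.82 + 0.062 = 0.04342 + 0.062 = 0.10542

10.54%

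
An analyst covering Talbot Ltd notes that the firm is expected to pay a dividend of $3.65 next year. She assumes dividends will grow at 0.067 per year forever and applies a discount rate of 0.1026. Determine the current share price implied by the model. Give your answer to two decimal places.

Gordon growth model: P₀ = D₁/(r − g), with D₁ = 3.65 given directly.
P₀ = 3.6500 / (0.1026 − 0.067) = 3.6500 / 0.0356 = 102.5281

$102.53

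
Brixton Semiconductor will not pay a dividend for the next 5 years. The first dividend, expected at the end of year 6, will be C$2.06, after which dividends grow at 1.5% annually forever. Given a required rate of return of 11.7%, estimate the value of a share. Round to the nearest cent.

Deferred-dividend DDM. At t=5 the remaining stream is a growing perpetuity with first payment D_6 = 2.06.
V_5 = D_6/(r−g) = 2.06/(0.117−0.015) = 20.1961
P₀ = V_5/(1+r)^5 = 20.1961/(1+0.117)^5 = 11.6145

C$11.61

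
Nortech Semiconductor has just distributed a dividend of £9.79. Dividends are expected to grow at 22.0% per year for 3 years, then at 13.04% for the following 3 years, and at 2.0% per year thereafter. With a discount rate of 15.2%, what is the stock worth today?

£151.46

Three-stage DDM. Project D₁…D_6; terminal Gordon value at t=6 with g = 0.02; discount at r = 0.152.
D_1 = 11.9438
D_2 = 14.5714
D_3 = 17.7772
D_4 = 20.0953
D_5 = 22.7157
D_6 = 25.6778
TV_6 = 26.1914/(0.152−0.02) = 198.4197
P₀ = Σ Dₜ/(1+r)ᵗ + TV_6/(1+r)^6 = 151.4605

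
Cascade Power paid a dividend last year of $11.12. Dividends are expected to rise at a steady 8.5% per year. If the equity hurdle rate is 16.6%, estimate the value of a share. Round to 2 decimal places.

$148.95

Gordon growth model: P₀ = D₁/(r − g). D₁ = 11.12 × (1 + 0.085) = 12.0652.
P₀ = 12.0652 / (0.166 − 0.085) = 12.0652 / 0.081 = 148.9531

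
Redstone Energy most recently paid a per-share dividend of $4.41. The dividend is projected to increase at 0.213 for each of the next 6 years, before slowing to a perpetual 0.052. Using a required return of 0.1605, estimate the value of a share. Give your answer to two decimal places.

$86.74

Two-stage DDM. Project D₁…D_6 at 0.213, terminal growth 0.052, discount at r = 0.1605.
D_1 = 5.3493
D_2 = 6.4887
D_3 = 7.8708
D_4 = 9.5473
D_5 = 11.5809
D_6 = 14.0476
Terminal value at t=6: TV = D_7/(r−g) = 14.7781/(0.1605−0.052) = 136.2039
P₀ = 5.3493/(1+0.1605)^1 + 6.4887/(1+0.1605)^2 + 7.8708/(1+0.1605)^3 + 9.5473/(1+0.1605)^4 + 11.5809/(1+0.1605)^5 + 14.0476/(1+0.1605)^6 + 136.2039/(1+0.1605)^6 = 86.7396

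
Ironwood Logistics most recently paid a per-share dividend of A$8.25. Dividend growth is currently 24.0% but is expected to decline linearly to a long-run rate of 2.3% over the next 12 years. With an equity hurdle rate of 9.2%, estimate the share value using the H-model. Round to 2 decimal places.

A$277.99

H-model: P₀ = D₀[(1+g_L) + H(g_S−g_L)]/(r−g_L), with H = 12/2 = 6.
P₀ = 8.25 × [(1+0.023) + 6×(0.24−0.023)] / (0.092−0.023)
   = 8.25 × 2.3250 / 0.069 = 277.9891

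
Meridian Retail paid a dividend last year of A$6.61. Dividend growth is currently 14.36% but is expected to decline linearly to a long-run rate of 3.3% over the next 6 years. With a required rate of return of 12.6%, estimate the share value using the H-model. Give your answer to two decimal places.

A$97.00

H-model: P₀ = D₀[(1+g_L) + H(g_S−g_L)]/(r−g_L), with H = 6/2 = 3.
P₀ = 6.61 × [(1+0.033) + 3×(0.1436−0.033)] / (0.126−0.033)
   = 6.61 × 1.3648 / 0.093 = 97.0035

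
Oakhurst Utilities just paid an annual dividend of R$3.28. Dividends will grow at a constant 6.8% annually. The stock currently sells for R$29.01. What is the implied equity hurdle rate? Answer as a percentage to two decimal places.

Rearranging the constant-growth DDM: r = D₁/P₀ + g.
D₁ = 3.28 × (1 + 0.068) = 3.5030.
r = 3.5030 / 29.01 + 0.068 = 0.12075 + 0.068 = 0.18875

18.88%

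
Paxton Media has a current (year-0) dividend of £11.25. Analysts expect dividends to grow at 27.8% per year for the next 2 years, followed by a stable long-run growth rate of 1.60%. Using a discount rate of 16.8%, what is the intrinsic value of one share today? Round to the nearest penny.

Two-stage DDM. Project D₁…D_2 at 0.278, terminal growth 0.016, discount at r = 0.168.
D_1 = 14.3775
D_2 = 18.3744
Terminal value at t=2: TV = D_3/(r−g) = 18.6684/(0.168−0.016) = 122.8187
P₀ = 14.3775/(1+0.168)^1 + 18.3744/(1+0.168)^2 + 122.8187/(1+0.168)^2 = 115.8065

£115.81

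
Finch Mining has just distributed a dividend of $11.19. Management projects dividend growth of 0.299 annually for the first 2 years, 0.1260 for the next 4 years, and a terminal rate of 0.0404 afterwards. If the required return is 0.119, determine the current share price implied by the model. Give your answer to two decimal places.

Three-stage DDM. Project D₁…D_6; terminal Gordon value at t=6 with g = 0.0404; discount at r = 0.119.
D_1 = 14.5358
D_2 = 18.8820
D_3 = 21.2612
D_4 = 23.9401
D_5 = 26.9565
D_6 = 30.3530
TV_6 = 31.5793/(0.119−0.0404) = 401.7721
P₀ = Σ Dₜ/(1+r)ᵗ + TV_6/(1+r)^6 = 293.9811

$293.98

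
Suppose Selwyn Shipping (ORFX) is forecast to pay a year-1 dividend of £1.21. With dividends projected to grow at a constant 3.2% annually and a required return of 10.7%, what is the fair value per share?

£16.13

Gordon growth model: P₀ = D₁/(r − g), with D₁ = 1.21 given directly.
P₀ = 1.2100 / (0.107 − 0.032) = 1.2100 / 0.075 = 16.1333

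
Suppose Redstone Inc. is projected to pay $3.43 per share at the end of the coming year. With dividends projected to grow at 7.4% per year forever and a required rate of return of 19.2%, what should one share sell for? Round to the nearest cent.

$29.07

Gordon growth model: P₀ = D₁/(r − g), with D₁ = 3.43 given directly.
P₀ = 3.4300 / (0.192 − 0.074) = 3.4300 / 0.118 = 29.0678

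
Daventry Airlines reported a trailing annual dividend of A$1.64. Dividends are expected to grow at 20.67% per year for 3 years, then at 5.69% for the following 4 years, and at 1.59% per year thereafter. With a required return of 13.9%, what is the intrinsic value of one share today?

Three-stage DDM. Project D₁…D_7; terminal Gordon value at t=7 with g = 0.0159; discount at r = 0.139.
D_1 = 1.9790
D_2 = 2.3880
D_3 = 2.8817
D_4 = 3.0456
D_5 = 3.2189
D_6 = 3.4021
D_7 = 3.5956
TV_7 = 3.6528/(0.139−0.0159) = 29.6736
P₀ = Σ Dₜ/(1+r)ᵗ + TV_7/(1+r)^7 = 23.9528

A$23.95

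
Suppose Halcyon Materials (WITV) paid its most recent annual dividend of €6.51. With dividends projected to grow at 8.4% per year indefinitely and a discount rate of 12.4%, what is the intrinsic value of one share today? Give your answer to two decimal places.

€176.42

Gordon growth model: P₀ = D₁/(r − g). D₁ = 6.51 × (1 + 0.084) = 7.0568.
P₀ = 7.0568 / (0.124 − 0.084) = 7.0568 / 0.04 = 176.4210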